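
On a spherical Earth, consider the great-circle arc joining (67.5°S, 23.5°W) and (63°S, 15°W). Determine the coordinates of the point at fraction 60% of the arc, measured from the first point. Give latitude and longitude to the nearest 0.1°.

≈ (64.9°S, 18.1°W)

Convert each endpoint to a unit vector on the sphere (x = cos φ cos λ, y = cos φ sin λ, z = sin φ).
The central angle between the endpoints is δ = arccos(p₁·p₂) ≈ 0.100 rad (5.7°).
Interpolate at f = 0.60 with slerp weights a = sin((1−f)δ)/sin δ ≈ 0.401, b = sin(fδ)/sin δ ≈ 0.601.
p = a·p₁ + b·p₂ ≈ (0.404, -0.132, -0.905); φ = arcsin(p_z) ≈ -64.86°, λ = atan2(p_y, p_x) ≈ -18.06°.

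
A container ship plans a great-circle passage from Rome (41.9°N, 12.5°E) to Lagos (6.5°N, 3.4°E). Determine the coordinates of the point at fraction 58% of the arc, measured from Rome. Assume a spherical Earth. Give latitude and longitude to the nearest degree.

≈ 21°N, 7°E

Convert each endpoint to a unit vector on the sphere (x = cos φ cos λ, y = cos φ sin λ, z = sin φ).
The central angle between the endpoints is δ = arccos(p₁·p₂) ≈ 0.634 rad (36.3°).
Interpolate at f = 0.58 with slerp weights a = sin((1−f)δ)/sin δ ≈ 0.444, b = sin(fδ)/sin δ ≈ 0.607.
p = a·p₁ + b·p₂ ≈ (0.925, 0.107, 0.365); φ = arcsin(p_z) ≈ 21.43°, λ = atan2(p_y, p_x) ≈ 6.62°.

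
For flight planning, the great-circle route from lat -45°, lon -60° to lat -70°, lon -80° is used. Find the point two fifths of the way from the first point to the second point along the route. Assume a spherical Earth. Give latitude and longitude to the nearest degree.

≈ lat -55°, lon -65°

Convert each endpoint to a unit vector on the sphere (x = cos φ cos λ, y = cos φ sin λ, z = sin φ).
The central angle between the endpoints is δ = arccos(p₁·p₂) ≈ 0.470 rad (26.9°).
Interpolate at f = 2/5 with slerp weights a = sin((1−f)δ)/sin δ ≈ 0.614, b = sin(fδ)/sin δ ≈ 0.413.
p = a·p₁ + b·p₂ ≈ (0.242, -0.515, -0.822); φ = arcsin(p_z) ≈ -55.31°, λ = atan2(p_y, p_x) ≈ -64.87°.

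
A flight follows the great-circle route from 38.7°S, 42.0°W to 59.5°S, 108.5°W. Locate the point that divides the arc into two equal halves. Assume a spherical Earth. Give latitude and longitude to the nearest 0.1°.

≈ 53.8°S, 67.3°W

Write both endpoints as unit vectors p₁, p₂ with components (cos φ cos λ, cos φ sin λ, sin φ).
The central angle between the endpoints is δ = arccos(p₁·p₂) ≈ 0.800 rad (45.8°).
Interpolate at f = 1/2 with slerp weights a = sin((1−f)δ)/sin δ ≈ 0.543, b = sin(fδ)/sin δ ≈ 0.543.
p = a·p₁ + b·p₂ ≈ (0.227, -0.545, -0.807); φ = arcsin(p_z) ≈ -53.82°, λ = atan2(p_y, p_x) ≈ -67.34°.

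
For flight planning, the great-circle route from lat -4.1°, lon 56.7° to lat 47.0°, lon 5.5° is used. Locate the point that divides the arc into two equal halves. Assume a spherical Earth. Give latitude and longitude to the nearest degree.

Convert each endpoint to a unit vector on the sphere (x = cos φ cos λ, y = cos φ sin λ, z = sin φ).
The central angle between the endpoints is δ = arccos(p₁·p₂) ≈ 1.188 rad (68.0°).
Interpolate at f = 1/2 with slerp weights a = sin((1−f)δ)/sin δ ≈ 0.603, b = sin(fδ)/sin δ ≈ 0.603.
p = a·p₁ + b·p₂ ≈ (0.740, 0.542, 0.398); φ = arcsin(p_z) ≈ 23.46°, λ = atan2(p_y, p_x) ≈ 36.24°.

≈ lat 23°, lon 36°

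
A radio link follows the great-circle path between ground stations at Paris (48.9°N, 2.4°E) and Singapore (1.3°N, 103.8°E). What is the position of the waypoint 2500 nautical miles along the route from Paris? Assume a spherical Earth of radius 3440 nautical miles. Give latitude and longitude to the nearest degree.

≈ (39°N, 60°E)

From cos δ = sin φ₁ sin φ₂ + cos φ₁ cos φ₂ cos Δλ, the central angle is δ ≈ 1.684 rad (96.5°). The total great-circle distance is δ·R ≈ 1.684 × 3440 ≈ 5792 nmi, so the target fraction is f = 2500/5792 ≈ 0.432.
Interpolate at f ≈ 0.432 with slerp weights a = sin((1−f)δ)/sin δ ≈ 0.823, b = sin(fδ)/sin δ ≈ 0.669.
p = a·p₁ + b·p₂ ≈ (0.381, 0.672, 0.635); φ = arcsin(p_z) ≈ 39.43°, λ = atan2(p_y, p_x) ≈ 60.45°.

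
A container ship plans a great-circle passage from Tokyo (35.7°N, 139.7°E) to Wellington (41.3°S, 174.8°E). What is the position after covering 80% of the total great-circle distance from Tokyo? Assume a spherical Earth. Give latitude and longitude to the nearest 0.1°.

Write both endpoints as unit vectors p₁, p₂ with components (cos φ cos λ, cos φ sin λ, sin φ).
The central angle between the endpoints is δ = arccos(p₁·p₂) ≈ 1.457 rad (83.5°).
Interpolate at f = 0.80 with slerp weights a = sin((1−f)δ)/sin δ ≈ 0.289, b = sin(fδ)/sin δ ≈ 0.925.
p = a·p₁ + b·p₂ ≈ (-0.871, 0.215, -0.442); φ = arcsin(p_z) ≈ -26.22°, λ = atan2(p_y, p_x) ≈ 166.15°.

≈ 26.2°S, 166.1°E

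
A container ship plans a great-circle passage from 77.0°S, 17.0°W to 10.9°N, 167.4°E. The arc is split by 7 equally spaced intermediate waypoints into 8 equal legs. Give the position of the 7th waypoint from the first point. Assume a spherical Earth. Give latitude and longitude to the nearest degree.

≈ 3°S, 168°E

The haversine formula gives a central angle δ ≈ 1.987 rad (113.9°) between the endpoints.
Interpolate at f = 7/8 with slerp weights a = sin((1−f)δ)/sin δ ≈ 0.269, b = sin(fδ)/sin δ ≈ 1.078.
p = a·p₁ + b·p₂ ≈ (-0.975, 0.213, -0.058); φ = arcsin(p_z) ≈ -3.33°, λ = atan2(p_y, p_x) ≈ 167.67°.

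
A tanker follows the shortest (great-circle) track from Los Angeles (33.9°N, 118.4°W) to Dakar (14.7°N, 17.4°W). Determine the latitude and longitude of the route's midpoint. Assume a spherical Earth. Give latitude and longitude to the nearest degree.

≈ 35°N, 63°W

Write both endpoints as unit vectors p₁, p₂ with components (cos φ cos λ, cos φ sin λ, sin φ).
The central angle between the endpoints is δ = arccos(p₁·p₂) ≈ 1.582 rad (90.7°).
Interpolate at f = 1/2 with slerp weights a = sin((1−f)δ)/sin δ ≈ 0.711, b = sin(fδ)/sin δ ≈ 0.711.
p = a·p₁ + b·p₂ ≈ (0.376, -0.725, 0.577); φ = arcsin(p_z) ≈ 35.25°, λ = atan2(p_y, p_x) ≈ -62.61°.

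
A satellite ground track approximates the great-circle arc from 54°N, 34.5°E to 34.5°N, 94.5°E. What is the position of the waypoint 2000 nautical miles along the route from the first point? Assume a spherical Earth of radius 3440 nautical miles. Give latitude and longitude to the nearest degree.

The haversine formula gives a central angle δ ≈ 0.795 rad (45.5°) between the endpoints. The total great-circle distance is δ·R ≈ 0.795 × 3440 ≈ 2734 nmi, so the target fraction is f = 2000/2734 ≈ 0.732.
Interpolate at f ≈ 0.732 with slerp weights a = sin((1−f)δ)/sin δ ≈ 0.297, b = sin(fδ)/sin δ ≈ 0.769.
p = a·p₁ + b·p₂ ≈ (0.094, 0.731, 0.676); φ = arcsin(p_z) ≈ 42.52°, λ = atan2(p_y, p_x) ≈ 82.67°.

≈ 43°N, 83°E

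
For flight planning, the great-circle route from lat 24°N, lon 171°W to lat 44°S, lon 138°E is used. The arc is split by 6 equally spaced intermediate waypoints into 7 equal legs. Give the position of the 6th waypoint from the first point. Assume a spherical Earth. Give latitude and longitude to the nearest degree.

≈ lat 35°S, lon 148°E

Convert each endpoint to a unit vector on the sphere (x = cos φ cos λ, y = cos φ sin λ, z = sin φ).
The central angle between the endpoints is δ = arccos(p₁·p₂) ≈ 1.439 rad (82.5°).
Interpolate at f = 6/7 with slerp weights a = sin((1−f)δ)/sin δ ≈ 0.206, b = sin(fδ)/sin δ ≈ 0.952.
p = a·p₁ + b·p₂ ≈ (-0.695, 0.429, -0.578); φ = arcsin(p_z) ≈ -35.28°, λ = atan2(p_y, p_x) ≈ 148.32°.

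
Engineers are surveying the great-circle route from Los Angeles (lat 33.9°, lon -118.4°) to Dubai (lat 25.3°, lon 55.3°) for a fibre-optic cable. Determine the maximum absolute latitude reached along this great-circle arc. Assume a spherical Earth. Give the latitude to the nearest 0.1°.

The great circle lies in the plane with unit normal n̂ = (p₁ × p₂)/|p₁ × p₂|.
Here n̂_z ≈ +0.096; the vertex latitude is φ_max = arccos|n̂_z| ≈ 84.5°.

≈ 84.5°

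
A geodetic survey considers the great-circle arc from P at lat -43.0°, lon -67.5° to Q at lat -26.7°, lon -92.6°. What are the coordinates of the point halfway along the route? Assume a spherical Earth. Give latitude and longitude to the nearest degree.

Write both endpoints as unit vectors p₁, p₂ with components (cos φ cos λ, cos φ sin λ, sin φ).
The central angle between the endpoints is δ = arccos(p₁·p₂) ≈ 0.455 rad (26.1°).
Interpolate at f = 1/2 with slerp weights a = sin((1−f)δ)/sin δ ≈ 0.513, b = sin(fδ)/sin δ ≈ 0.513.
p = a·p₁ + b·p₂ ≈ (0.123, -0.805, -0.581); φ = arcsin(p_z) ≈ -35.50°, λ = atan2(p_y, p_x) ≈ -81.32°.

≈ lat -35°, lon -81°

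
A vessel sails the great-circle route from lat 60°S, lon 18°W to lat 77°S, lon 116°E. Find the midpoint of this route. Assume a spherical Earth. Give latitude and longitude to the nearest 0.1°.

Write both endpoints as unit vectors p₁, p₂ with components (cos φ cos λ, cos φ sin λ, sin φ).
The central angle between the endpoints is δ = arccos(p₁·p₂) ≈ 0.699 rad (40.0°).
Interpolate at f = 1/2 with slerp weights a = sin((1−f)δ)/sin δ ≈ 0.532, b = sin(fδ)/sin δ ≈ 0.532.
p = a·p₁ + b·p₂ ≈ (0.201, 0.025, -0.979); φ = arcsin(p_z) ≈ -78.34°, λ = atan2(p_y, p_x) ≈ 7.21°.

≈ lat 78.3°S, lon 7.2°E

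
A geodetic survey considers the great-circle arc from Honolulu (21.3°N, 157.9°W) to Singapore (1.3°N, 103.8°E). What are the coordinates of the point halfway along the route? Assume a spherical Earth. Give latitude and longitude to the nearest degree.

≈ 17°N, 151°E

Write both endpoints as unit vectors p₁, p₂ with components (cos φ cos λ, cos φ sin λ, sin φ).
The central angle between the endpoints is δ = arccos(p₁·p₂) ≈ 1.697 rad (97.3°).
Interpolate at f = 1/2 with slerp weights a = sin((1−f)δ)/sin δ ≈ 0.756, b = sin(fδ)/sin δ ≈ 0.756.
p = a·p₁ + b·p₂ ≈ (-0.833, 0.469, 0.292); φ = arcsin(p_z) ≈ 16.97°, λ = atan2(p_y, p_x) ≈ 150.62°.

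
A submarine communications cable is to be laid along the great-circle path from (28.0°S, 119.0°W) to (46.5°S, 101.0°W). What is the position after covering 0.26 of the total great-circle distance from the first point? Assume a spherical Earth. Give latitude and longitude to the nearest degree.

From cos δ = sin φ₁ sin φ₂ + cos φ₁ cos φ₂ cos Δλ, the central angle is δ ≈ 0.406 rad (23.3°).
Interpolate at f = 0.26 with slerp weights a = sin((1−f)δ)/sin δ ≈ 0.749, b = sin(fδ)/sin δ ≈ 0.267.
p = a·p₁ + b·p₂ ≈ (-0.356, -0.759, -0.545); φ = arcsin(p_z) ≈ -33.05°, λ = atan2(p_y, p_x) ≈ -115.12°.

≈ (33°S, 115°W)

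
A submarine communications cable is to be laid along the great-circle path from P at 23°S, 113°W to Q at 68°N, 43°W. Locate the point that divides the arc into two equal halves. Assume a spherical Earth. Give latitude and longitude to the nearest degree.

Write both endpoints as unit vectors p₁, p₂ with components (cos φ cos λ, cos φ sin λ, sin φ).
The central angle between the endpoints is δ = arccos(p₁·p₂) ≈ 1.818 rad (104.1°).
Interpolate at f = 1/2 with slerp weights a = sin((1−f)δ)/sin δ ≈ 0.813, b = sin(fδ)/sin δ ≈ 0.813.
p = a·p₁ + b·p₂ ≈ (-0.070, -0.897, 0.436); φ = arcsin(p_z) ≈ 25.87°, λ = atan2(p_y, p_x) ≈ -94.44°.

≈ 26°N, 94°W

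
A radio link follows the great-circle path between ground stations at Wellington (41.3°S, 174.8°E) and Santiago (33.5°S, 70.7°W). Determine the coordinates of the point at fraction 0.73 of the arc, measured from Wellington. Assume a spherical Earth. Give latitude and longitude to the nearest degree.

≈ 48°S, 94°W

Write both endpoints as unit vectors p₁, p₂ with components (cos φ cos λ, cos φ sin λ, sin φ).
The central angle between the endpoints is δ = arccos(p₁·p₂) ≈ 1.466 rad (84.0°).
Interpolate at f = 0.73 with slerp weights a = sin((1−f)δ)/sin δ ≈ 0.388, b = sin(fδ)/sin δ ≈ 0.882.
p = a·p₁ + b·p₂ ≈ (-0.047, -0.668, -0.743); φ = arcsin(p_z) ≈ -47.97°, λ = atan2(p_y, p_x) ≈ -94.02°.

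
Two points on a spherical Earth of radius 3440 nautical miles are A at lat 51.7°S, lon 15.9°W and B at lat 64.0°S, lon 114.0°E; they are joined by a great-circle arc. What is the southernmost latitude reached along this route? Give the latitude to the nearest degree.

The great circle lies in the plane with unit normal n̂ = (p₁ × p₂)/|p₁ × p₂|.
Here n̂_z ≈ +0.246; the vertex latitude is φ_max = arccos|n̂_z| ≈ 75.8°.

≈ 76°S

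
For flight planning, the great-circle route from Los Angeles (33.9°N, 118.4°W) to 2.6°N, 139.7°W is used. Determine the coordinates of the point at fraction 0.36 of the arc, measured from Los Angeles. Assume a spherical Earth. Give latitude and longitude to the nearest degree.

≈ 23°N, 127°W

The haversine formula gives a central angle δ ≈ 0.647 rad (37.1°) between the endpoints.
Interpolate at f = 0.36 with slerp weights a = sin((1−f)δ)/sin δ ≈ 0.667, b = sin(fδ)/sin δ ≈ 0.383.
p = a·p₁ + b·p₂ ≈ (-0.555, -0.735, 0.390); φ = arcsin(p_z) ≈ 22.93°, λ = atan2(p_y, p_x) ≈ -127.08°.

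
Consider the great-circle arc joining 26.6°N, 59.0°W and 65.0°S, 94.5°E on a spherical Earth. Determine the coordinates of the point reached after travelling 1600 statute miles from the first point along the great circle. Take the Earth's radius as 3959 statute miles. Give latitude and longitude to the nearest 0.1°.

The haversine formula gives a central angle δ ≈ 2.410 rad (138.1°) between the endpoints. The total great-circle distance is δ·R ≈ 2.410 × 3959 ≈ 9540 mi, so the target fraction is f = 1600/9540 ≈ 0.168.
Interpolate at f ≈ 0.168 with slerp weights a = sin((1−f)δ)/sin δ ≈ 1.357, b = sin(fδ)/sin δ ≈ 0.589.
p = a·p₁ + b·p₂ ≈ (0.606, -0.792, 0.074); φ = arcsin(p_z) ≈ 4.27°, λ = atan2(p_y, p_x) ≈ -52.61°.

≈ 4.3°N, 52.6°W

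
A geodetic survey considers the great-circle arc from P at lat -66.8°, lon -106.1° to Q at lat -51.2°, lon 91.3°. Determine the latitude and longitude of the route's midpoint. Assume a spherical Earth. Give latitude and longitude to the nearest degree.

≈ lat -81°, lon 116°

Write both endpoints as unit vectors p₁, p₂ with components (cos φ cos λ, cos φ sin λ, sin φ).
The central angle between the endpoints is δ = arccos(p₁·p₂) ≈ 1.069 rad (61.3°).
Interpolate at f = 1/2 with slerp weights a = sin((1−f)δ)/sin δ ≈ 0.581, b = sin(fδ)/sin δ ≈ 0.581.
p = a·p₁ + b·p₂ ≈ (-0.072, 0.144, -0.987); φ = arcsin(p_z) ≈ -80.74°, λ = atan2(p_y, p_x) ≈ 116.47°.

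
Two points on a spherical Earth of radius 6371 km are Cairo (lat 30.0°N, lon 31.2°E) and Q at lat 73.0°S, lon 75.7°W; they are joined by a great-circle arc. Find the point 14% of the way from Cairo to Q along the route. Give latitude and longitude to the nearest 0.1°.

The haversine formula gives a central angle δ ≈ 2.155 rad (123.5°) between the endpoints.
Interpolate at f = 0.14 with slerp weights a = sin((1−f)δ)/sin δ ≈ 1.151, b = sin(fδ)/sin δ ≈ 0.356.
p = a·p₁ + b·p₂ ≈ (0.879, 0.416, 0.235); φ = arcsin(p_z) ≈ 13.59°, λ = atan2(p_y, p_x) ≈ 25.31°.

≈ lat 13.6°N, lon 25.3°E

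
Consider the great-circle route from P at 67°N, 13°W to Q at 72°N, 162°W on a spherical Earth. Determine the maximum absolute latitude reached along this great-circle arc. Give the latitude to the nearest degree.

≈ 84°N

The great circle lies in the plane with unit normal n̂ = (p₁ × p₂)/|p₁ × p₂|.
Here n̂_z ≈ -0.098; the vertex latitude is φ_max = arccos|n̂_z| ≈ 84.4°.
Check via Clairaut: cos φ_max = |cos φ₁| · sin C = cos(67.0°)·sin(14.5°) ≈ 0.098, again giving ≈ 84.4°.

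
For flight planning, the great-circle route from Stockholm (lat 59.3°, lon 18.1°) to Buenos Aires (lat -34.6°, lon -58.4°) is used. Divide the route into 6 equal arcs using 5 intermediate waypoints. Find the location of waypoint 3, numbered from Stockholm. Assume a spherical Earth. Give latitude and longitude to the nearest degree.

From cos δ = sin φ₁ sin φ₂ + cos φ₁ cos φ₂ cos Δλ, the central angle is δ ≈ 1.972 rad (113.0°).
Interpolate at f = 3/6 with slerp weights a = sin((1−f)δ)/sin δ ≈ 0.905, b = sin(fδ)/sin δ ≈ 0.905.
p = a·p₁ + b·p₂ ≈ (0.830, -0.491, 0.264); φ = arcsin(p_z) ≈ 15.33°, λ = atan2(p_y, p_x) ≈ -30.62°.

≈ lat 15°, lon -31°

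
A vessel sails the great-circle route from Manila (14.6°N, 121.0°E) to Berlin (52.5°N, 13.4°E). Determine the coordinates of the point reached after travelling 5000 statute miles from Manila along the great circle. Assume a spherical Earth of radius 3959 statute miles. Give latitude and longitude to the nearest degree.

Write both endpoints as unit vectors p₁, p₂ with components (cos φ cos λ, cos φ sin λ, sin φ).
The central angle between the endpoints is δ = arccos(p₁·p₂) ≈ 1.549 rad (88.7°). The total great-circle distance is δ·R ≈ 1.549 × 3959 ≈ 6132 mi, so the target fraction is f = 5000/6132 ≈ 0.815.
Interpolate at f ≈ 0.815 with slerp weights a = sin((1−f)δ)/sin δ ≈ 0.282, b = sin(fδ)/sin δ ≈ 0.953.
p = a·p₁ + b·p₂ ≈ (0.424, 0.369, 0.827); φ = arcsin(p_z) ≈ 55.83°, λ = atan2(p_y, p_x) ≈ 41.01°.

≈ 56°N, 41°E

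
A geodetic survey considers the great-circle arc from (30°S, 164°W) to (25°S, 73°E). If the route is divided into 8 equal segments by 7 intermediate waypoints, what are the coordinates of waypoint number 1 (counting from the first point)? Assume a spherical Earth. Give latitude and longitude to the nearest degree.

≈ (37°S, 177°W)

Convert each endpoint to a unit vector on the sphere (x = cos φ cos λ, y = cos φ sin λ, z = sin φ).
The central angle between the endpoints is δ = arccos(p₁·p₂) ≈ 1.789 rad (102.5°).
Interpolate at f = 1/8 with slerp weights a = sin((1−f)δ)/sin δ ≈ 1.024, b = sin(fδ)/sin δ ≈ 0.227.
p = a·p₁ + b·p₂ ≈ (-0.792, -0.048, -0.608); φ = arcsin(p_z) ≈ -37.45°, λ = atan2(p_y, p_x) ≈ -176.56°.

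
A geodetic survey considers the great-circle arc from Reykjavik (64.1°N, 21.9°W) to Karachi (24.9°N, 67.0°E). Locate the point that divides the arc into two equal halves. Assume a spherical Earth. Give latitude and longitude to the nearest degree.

Write both endpoints as unit vectors p₁, p₂ with components (cos φ cos λ, cos φ sin λ, sin φ).
The central angle between the endpoints is δ = arccos(p₁·p₂) ≈ 1.174 rad (67.3°).
Interpolate at f = 1/2 with slerp weights a = sin((1−f)δ)/sin δ ≈ 0.601, b = sin(fδ)/sin δ ≈ 0.601.
p = a·p₁ + b·p₂ ≈ (0.456, 0.404, 0.793); φ = arcsin(p_z) ≈ 52.47°, λ = atan2(p_y, p_x) ≈ 41.50°.

≈ 52°N, 41°E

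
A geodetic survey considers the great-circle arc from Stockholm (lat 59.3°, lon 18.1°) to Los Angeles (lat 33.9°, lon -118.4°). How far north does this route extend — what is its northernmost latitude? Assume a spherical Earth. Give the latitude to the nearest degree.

≈ 73°

The great circle lies in the plane with unit normal n̂ = (p₁ × p₂)/|p₁ × p₂|.
Here n̂_z ≈ -0.296; the vertex latitude is φ_max = arccos|n̂_z| ≈ 72.8°.
Check via Clairaut: cos φ_max = |cos φ₁| · sin C = cos(59.3°)·sin(35.5°) ≈ 0.296, again giving ≈ 72.8°.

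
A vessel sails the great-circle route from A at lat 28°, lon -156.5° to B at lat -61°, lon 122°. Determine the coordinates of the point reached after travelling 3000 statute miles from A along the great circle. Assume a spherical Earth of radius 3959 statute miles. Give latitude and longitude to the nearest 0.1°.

≈ lat -10.4°, lon -177.4°

The haversine formula gives a central angle δ ≈ 1.926 rad (110.3°) between the endpoints. The total great-circle distance is δ·R ≈ 1.926 × 3959 ≈ 7623 mi, so the target fraction is f = 3000/7623 ≈ 0.394.
Interpolate at f ≈ 0.394 with slerp weights a = sin((1−f)δ)/sin δ ≈ 0.981, b = sin(fδ)/sin δ ≈ 0.733.
p = a·p₁ + b·p₂ ≈ (-0.983, -0.044, -0.181); φ = arcsin(p_z) ≈ -10.40°, λ = atan2(p_y, p_x) ≈ -177.43°.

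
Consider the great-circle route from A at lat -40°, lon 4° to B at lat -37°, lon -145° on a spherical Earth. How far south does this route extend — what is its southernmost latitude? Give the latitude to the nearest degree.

The great circle lies in the plane with unit normal n̂ = (p₁ × p₂)/|p₁ × p₂|.
Here n̂_z ≈ -0.318; the vertex latitude is φ_max = arccos|n̂_z| ≈ 71.5°.

≈ -71°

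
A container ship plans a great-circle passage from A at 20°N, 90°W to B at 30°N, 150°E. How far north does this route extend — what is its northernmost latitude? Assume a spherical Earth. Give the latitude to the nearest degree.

The great circle lies in the plane with unit normal n̂ = (p₁ × p₂)/|p₁ × p₂|.
Here n̂_z ≈ -0.725; the vertex latitude is φ_max = arccos|n̂_z| ≈ 43.5°.
Check via Clairaut: cos φ_max = |cos φ₁| · sin C = cos(20.0°)·sin(50.5°) ≈ 0.725, again giving ≈ 43.5°.

≈ 44°N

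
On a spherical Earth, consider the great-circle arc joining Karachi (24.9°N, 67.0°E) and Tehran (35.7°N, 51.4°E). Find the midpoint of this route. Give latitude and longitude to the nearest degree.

≈ 31°N, 60°E

Convert each endpoint to a unit vector on the sphere (x = cos φ cos λ, y = cos φ sin λ, z = sin φ).
The central angle between the endpoints is δ = arccos(p₁·p₂) ≈ 0.301 rad (17.2°).
Interpolate at f = 1/2 with slerp weights a = sin((1−f)δ)/sin δ ≈ 0.506, b = sin(fδ)/sin δ ≈ 0.506.
p = a·p₁ + b·p₂ ≈ (0.435, 0.743, 0.508); φ = arcsin(p_z) ≈ 30.53°, λ = atan2(p_y, p_x) ≈ 59.63°.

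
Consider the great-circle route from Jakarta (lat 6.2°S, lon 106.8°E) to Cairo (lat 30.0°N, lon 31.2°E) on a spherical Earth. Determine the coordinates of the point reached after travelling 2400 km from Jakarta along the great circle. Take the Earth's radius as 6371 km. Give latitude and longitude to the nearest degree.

≈ lat 5°N, lon 89°E

Convert each endpoint to a unit vector on the sphere (x = cos φ cos λ, y = cos φ sin λ, z = sin φ).
The central angle between the endpoints is δ = arccos(p₁·p₂) ≈ 1.410 rad (80.8°). The total great-circle distance is δ·R ≈ 1.410 × 6371 ≈ 8983 km, so the target fraction is f = 2400/8983 ≈ 0.267.
Interpolate at f ≈ 0.267 with slerp weights a = sin((1−f)δ)/sin δ ≈ 0.870, b = sin(fδ)/sin δ ≈ 0.373.
p = a·p₁ + b·p₂ ≈ (0.026, 0.995, 0.092); φ = arcsin(p_z) ≈ 5.30°, λ = atan2(p_y, p_x) ≈ 88.50°.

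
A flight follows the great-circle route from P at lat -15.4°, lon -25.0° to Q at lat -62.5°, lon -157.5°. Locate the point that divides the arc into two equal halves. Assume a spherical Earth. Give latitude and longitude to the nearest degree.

≈ lat -57°, lon -53°

From cos δ = sin φ₁ sin φ₂ + cos φ₁ cos φ₂ cos Δλ, the central angle is δ ≈ 1.636 rad (93.7°).
Interpolate at f = 1/2 with slerp weights a = sin((1−f)δ)/sin δ ≈ 0.731, b = sin(fδ)/sin δ ≈ 0.731.
p = a·p₁ + b·p₂ ≈ (0.327, -0.427, -0.843); φ = arcsin(p_z) ≈ -57.45°, λ = atan2(p_y, p_x) ≈ -52.57°.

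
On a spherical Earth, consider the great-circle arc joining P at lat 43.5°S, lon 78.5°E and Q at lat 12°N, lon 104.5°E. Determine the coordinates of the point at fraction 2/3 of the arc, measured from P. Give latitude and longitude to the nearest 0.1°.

≈ lat 6.8°S, lon 97.2°E

Write both endpoints as unit vectors p₁, p₂ with components (cos φ cos λ, cos φ sin λ, sin φ).
The central angle between the endpoints is δ = arccos(p₁·p₂) ≈ 1.053 rad (60.4°).
Interpolate at f = 2/3 with slerp weights a = sin((1−f)δ)/sin δ ≈ 0.396, b = sin(fδ)/sin δ ≈ 0.743.
p = a·p₁ + b·p₂ ≈ (-0.125, 0.985, -0.118); φ = arcsin(p_z) ≈ -6.77°, λ = atan2(p_y, p_x) ≈ 97.22°.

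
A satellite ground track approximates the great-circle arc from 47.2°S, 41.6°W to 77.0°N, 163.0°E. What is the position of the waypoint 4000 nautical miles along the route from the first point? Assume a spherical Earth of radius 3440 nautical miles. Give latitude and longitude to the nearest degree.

≈ 19°N, 52°W

Write both endpoints as unit vectors p₁, p₂ with components (cos φ cos λ, cos φ sin λ, sin φ).
The central angle between the endpoints is δ = arccos(p₁·p₂) ≈ 2.594 rad (148.6°). The total great-circle distance is δ·R ≈ 2.594 × 3440 ≈ 8924 nmi, so the target fraction is f = 4000/8924 ≈ 0.448.
Interpolate at f ≈ 0.448 with slerp weights a = sin((1−f)δ)/sin δ ≈ 1.903, b = sin(fδ)/sin δ ≈ 1.764.
p = a·p₁ + b·p₂ ≈ (0.587, -0.742, 0.322); φ = arcsin(p_z) ≈ 18.81°, λ = atan2(p_y, p_x) ≈ -51.65°.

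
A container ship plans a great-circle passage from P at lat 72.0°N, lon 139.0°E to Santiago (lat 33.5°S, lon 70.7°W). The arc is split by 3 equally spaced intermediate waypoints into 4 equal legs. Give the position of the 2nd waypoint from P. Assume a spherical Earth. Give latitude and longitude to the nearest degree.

Write both endpoints as unit vectors p₁, p₂ with components (cos φ cos λ, cos φ sin λ, sin φ).
The central angle between the endpoints is δ = arccos(p₁·p₂) ≈ 2.417 rad (138.5°).
Interpolate at f = 2/4 with slerp weights a = sin((1−f)δ)/sin δ ≈ 1.411, b = sin(fδ)/sin δ ≈ 1.411.
p = a·p₁ + b·p₂ ≈ (0.060, -0.824, 0.563); φ = arcsin(p_z) ≈ 34.27°, λ = atan2(p_y, p_x) ≈ -85.85°.

≈ lat 34°N, lon 86°W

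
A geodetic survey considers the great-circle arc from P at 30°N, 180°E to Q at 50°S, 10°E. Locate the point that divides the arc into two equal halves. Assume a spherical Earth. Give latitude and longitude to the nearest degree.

≈ 46°S, 154°E

Convert each endpoint to a unit vector on the sphere (x = cos φ cos λ, y = cos φ sin λ, z = sin φ).
The central angle between the endpoints is δ = arccos(p₁·p₂) ≈ 2.769 rad (158.6°).
Interpolate at f = 1/2 with slerp weights a = sin((1−f)δ)/sin δ ≈ 2.697, b = sin(fδ)/sin δ ≈ 2.697.
p = a·p₁ + b·p₂ ≈ (-0.628, 0.301, -0.717); φ = arcsin(p_z) ≈ -45.84°, λ = atan2(p_y, p_x) ≈ 154.40°.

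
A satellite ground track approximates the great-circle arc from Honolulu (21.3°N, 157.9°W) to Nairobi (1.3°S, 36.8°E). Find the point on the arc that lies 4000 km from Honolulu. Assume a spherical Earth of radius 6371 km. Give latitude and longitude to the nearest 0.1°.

≈ 46.7°N, 170.6°E

Write both endpoints as unit vectors p₁, p₂ with components (cos φ cos λ, cos φ sin λ, sin φ).
The central angle between the endpoints is δ = arccos(p₁·p₂) ≈ 2.712 rad (155.4°). The total great-circle distance is δ·R ≈ 2.712 × 6371 ≈ 17279 km, so the target fraction is f = 4000/17279 ≈ 0.231.
Interpolate at f ≈ 0.231 with slerp weights a = sin((1−f)δ)/sin δ ≈ 2.092, b = sin(fδ)/sin δ ≈ 1.411.
p = a·p₁ + b·p₂ ≈ (-0.677, 0.112, 0.728); φ = arcsin(p_z) ≈ 46.71°, λ = atan2(p_y, p_x) ≈ 170.63°.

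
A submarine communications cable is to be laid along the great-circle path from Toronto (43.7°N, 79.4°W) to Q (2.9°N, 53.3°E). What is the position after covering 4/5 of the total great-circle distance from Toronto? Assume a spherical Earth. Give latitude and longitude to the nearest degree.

Convert each endpoint to a unit vector on the sphere (x = cos φ cos λ, y = cos φ sin λ, z = sin φ).
The central angle between the endpoints is δ = arccos(p₁·p₂) ≈ 2.043 rad (117.0°).
Interpolate at f = 4/5 with slerp weights a = sin((1−f)δ)/sin δ ≈ 0.446, b = sin(fδ)/sin δ ≈ 1.121.
p = a·p₁ + b·p₂ ≈ (0.728, 0.580, 0.365); φ = arcsin(p_z) ≈ 21.40°, λ = atan2(p_y, p_x) ≈ 38.55°.

≈ (21°N, 39°E)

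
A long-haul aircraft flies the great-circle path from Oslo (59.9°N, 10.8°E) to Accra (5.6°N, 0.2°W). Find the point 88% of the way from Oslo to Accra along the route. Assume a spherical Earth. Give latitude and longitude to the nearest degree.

From cos δ = sin φ₁ sin φ₂ + cos φ₁ cos φ₂ cos Δλ, the central angle is δ ≈ 0.959 rad (54.9°).
Interpolate at f = 0.88 with slerp weights a = sin((1−f)δ)/sin δ ≈ 0.140, b = sin(fδ)/sin δ ≈ 0.913.
p = a·p₁ + b·p₂ ≈ (0.978, 0.010, 0.210); φ = arcsin(p_z) ≈ 12.15°, λ = atan2(p_y, p_x) ≈ 0.59°.

≈ (12°N, 1°E)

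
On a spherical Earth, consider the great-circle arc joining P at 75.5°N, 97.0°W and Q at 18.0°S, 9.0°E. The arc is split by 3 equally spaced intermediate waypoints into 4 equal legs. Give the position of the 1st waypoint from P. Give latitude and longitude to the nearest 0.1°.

≈ 61.4°N, 23.5°W

From cos δ = sin φ₁ sin φ₂ + cos φ₁ cos φ₂ cos Δλ, the central angle is δ ≈ 1.944 rad (111.4°).
Interpolate at f = 1/4 with slerp weights a = sin((1−f)δ)/sin δ ≈ 1.067, b = sin(fδ)/sin δ ≈ 0.502.
p = a·p₁ + b·p₂ ≈ (0.439, -0.191, 0.878); φ = arcsin(p_z) ≈ 61.42°, λ = atan2(p_y, p_x) ≈ -23.48°.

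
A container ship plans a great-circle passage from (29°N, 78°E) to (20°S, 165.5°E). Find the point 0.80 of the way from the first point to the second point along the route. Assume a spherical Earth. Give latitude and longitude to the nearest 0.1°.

≈ (10.0°S, 148.1°E)

The haversine formula gives a central angle δ ≈ 1.701 rad (97.5°) between the endpoints.
Interpolate at f = 0.80 with slerp weights a = sin((1−f)δ)/sin δ ≈ 0.337, b = sin(fδ)/sin δ ≈ 0.986.
p = a·p₁ + b·p₂ ≈ (-0.836, 0.520, -0.174); φ = arcsin(p_z) ≈ -10.03°, λ = atan2(p_y, p_x) ≈ 148.12°.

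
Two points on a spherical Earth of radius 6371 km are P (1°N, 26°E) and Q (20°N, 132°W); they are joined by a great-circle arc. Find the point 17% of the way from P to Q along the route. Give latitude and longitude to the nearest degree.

≈ (19°N, 7°E)

Convert each endpoint to a unit vector on the sphere (x = cos φ cos λ, y = cos φ sin λ, z = sin φ).
The central angle between the endpoints is δ = arccos(p₁·p₂) ≈ 2.616 rad (149.9°).
Interpolate at f = 0.17 with slerp weights a = sin((1−f)δ)/sin δ ≈ 1.645, b = sin(fδ)/sin δ ≈ 0.858.
p = a·p₁ + b·p₂ ≈ (0.939, 0.122, 0.322); φ = arcsin(p_z) ≈ 18.79°, λ = atan2(p_y, p_x) ≈ 7.40°.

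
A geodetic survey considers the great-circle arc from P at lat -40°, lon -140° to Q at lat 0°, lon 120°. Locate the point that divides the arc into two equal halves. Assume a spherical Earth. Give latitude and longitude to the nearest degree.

From cos δ = sin φ₁ sin φ₂ + cos φ₁ cos φ₂ cos Δλ, the central angle is δ ≈ 1.704 rad (97.6°).
Interpolate at f = 1/2 with slerp weights a = sin((1−f)δ)/sin δ ≈ 0.759, b = sin(fδ)/sin δ ≈ 0.759.
p = a·p₁ + b·p₂ ≈ (-0.825, 0.284, -0.488); φ = arcsin(p_z) ≈ -29.22°, λ = atan2(p_y, p_x) ≈ 161.03°.

≈ lat -29°, lon 161°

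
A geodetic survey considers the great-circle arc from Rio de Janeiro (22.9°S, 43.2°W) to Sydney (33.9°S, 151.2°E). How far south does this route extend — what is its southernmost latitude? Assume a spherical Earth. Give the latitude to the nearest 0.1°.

≈ 77.1°S

The great circle lies in the plane with unit normal n̂ = (p₁ × p₂)/|p₁ × p₂|.
Here n̂_z ≈ -0.223; the vertex latitude is φ_max = arccos|n̂_z| ≈ 77.1°.
Check via Clairaut: cos φ_max = |cos φ₁| · sin C = cos(22.9°)·sin(166.0°) ≈ 0.223, again giving ≈ 77.1°.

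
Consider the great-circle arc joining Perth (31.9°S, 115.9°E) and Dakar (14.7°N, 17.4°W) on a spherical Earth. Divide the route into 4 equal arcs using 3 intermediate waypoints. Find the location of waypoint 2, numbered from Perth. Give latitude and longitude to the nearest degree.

≈ (21°S, 41°E)

Convert each endpoint to a unit vector on the sphere (x = cos φ cos λ, y = cos φ sin λ, z = sin φ).
The central angle between the endpoints is δ = arccos(p₁·p₂) ≈ 2.342 rad (134.2°).
Interpolate at f = 2/4 with slerp weights a = sin((1−f)δ)/sin δ ≈ 1.285, b = sin(fδ)/sin δ ≈ 1.285.
p = a·p₁ + b·p₂ ≈ (0.710, 0.610, -0.353); φ = arcsin(p_z) ≈ -20.67°, λ = atan2(p_y, p_x) ≈ 40.67°.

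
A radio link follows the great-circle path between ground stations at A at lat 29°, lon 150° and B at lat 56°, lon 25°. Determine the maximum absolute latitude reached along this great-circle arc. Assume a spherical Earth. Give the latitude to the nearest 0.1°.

≈ 66.2°

The great circle lies in the plane with unit normal n̂ = (p₁ × p₂)/|p₁ × p₂|.
Here n̂_z ≈ -0.404; the vertex latitude is φ_max = arccos|n̂_z| ≈ 66.2°.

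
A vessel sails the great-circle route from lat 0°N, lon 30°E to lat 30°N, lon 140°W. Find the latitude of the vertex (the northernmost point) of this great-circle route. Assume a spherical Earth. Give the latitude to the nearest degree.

≈ 73°N

The great circle lies in the plane with unit normal n̂ = (p₁ × p₂)/|p₁ × p₂|.
Here n̂_z ≈ -0.288; the vertex latitude is φ_max = arccos|n̂_z| ≈ 73.3°.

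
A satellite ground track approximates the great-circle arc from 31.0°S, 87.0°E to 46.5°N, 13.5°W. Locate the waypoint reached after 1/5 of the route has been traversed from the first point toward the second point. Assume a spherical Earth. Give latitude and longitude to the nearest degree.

≈ 15°S, 68°E

From cos δ = sin φ₁ sin φ₂ + cos φ₁ cos φ₂ cos Δλ, the central angle is δ ≈ 2.073 rad (118.8°).
Interpolate at f = 1/5 with slerp weights a = sin((1−f)δ)/sin δ ≈ 1.136, b = sin(fδ)/sin δ ≈ 0.459.
p = a·p₁ + b·p₂ ≈ (0.358, 0.899, -0.252); φ = arcsin(p_z) ≈ -14.60°, λ = atan2(p_y, p_x) ≈ 68.26°.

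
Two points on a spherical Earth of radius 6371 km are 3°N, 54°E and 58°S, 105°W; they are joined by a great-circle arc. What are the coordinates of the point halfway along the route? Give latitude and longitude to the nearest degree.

≈ 56°S, 33°E

Convert each endpoint to a unit vector on the sphere (x = cos φ cos λ, y = cos φ sin λ, z = sin φ).
The central angle between the endpoints is δ = arccos(p₁·p₂) ≈ 2.139 rad (122.6°).
Interpolate at f = 1/2 with slerp weights a = sin((1−f)δ)/sin δ ≈ 1.041, b = sin(fδ)/sin δ ≈ 1.041.
p = a·p₁ + b·p₂ ≈ (0.468, 0.308, -0.828); φ = arcsin(p_z) ≈ -55.91°, λ = atan2(p_y, p_x) ≈ 33.35°.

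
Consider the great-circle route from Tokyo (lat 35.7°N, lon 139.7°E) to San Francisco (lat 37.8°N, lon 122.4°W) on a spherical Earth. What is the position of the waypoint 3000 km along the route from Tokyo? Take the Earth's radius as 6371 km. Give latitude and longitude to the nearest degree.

≈ lat 47°N, lon 173°E

Write both endpoints as unit vectors p₁, p₂ with components (cos φ cos λ, cos φ sin λ, sin φ).
The central angle between the endpoints is δ = arccos(p₁·p₂) ≈ 1.298 rad (74.4°). The total great-circle distance is δ·R ≈ 1.298 × 6371 ≈ 8269 km, so the target fraction is f = 3000/8269 ≈ 0.363.
Interpolate at f ≈ 0.363 with slerp weights a = sin((1−f)δ)/sin δ ≈ 0.764, b = sin(fδ)/sin δ ≈ 0.471.
p = a·p₁ + b·p₂ ≈ (-0.673, 0.087, 0.735); φ = arcsin(p_z) ≈ 47.28°, λ = atan2(p_y, p_x) ≈ 172.62°.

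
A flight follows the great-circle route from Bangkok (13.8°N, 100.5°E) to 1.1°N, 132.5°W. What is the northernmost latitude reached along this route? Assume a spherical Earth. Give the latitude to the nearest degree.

≈ 18°N

The great circle lies in the plane with unit normal n̂ = (p₁ × p₂)/|p₁ × p₂|.
Here n̂_z ≈ +0.952; the vertex latitude is φ_max = arccos|n̂_z| ≈ 17.9°.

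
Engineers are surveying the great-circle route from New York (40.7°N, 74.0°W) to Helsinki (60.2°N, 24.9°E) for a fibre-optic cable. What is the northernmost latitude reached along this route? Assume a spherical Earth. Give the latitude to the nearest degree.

The great circle lies in the plane with unit normal n̂ = (p₁ × p₂)/|p₁ × p₂|.
Here n̂_z ≈ +0.432; the vertex latitude is φ_max = arccos|n̂_z| ≈ 64.4°.
Check via Clairaut: cos φ_max = |cos φ₁| · sin C = cos(40.7°)·sin(34.7°) ≈ 0.432, again giving ≈ 64.4°.

≈ 64°N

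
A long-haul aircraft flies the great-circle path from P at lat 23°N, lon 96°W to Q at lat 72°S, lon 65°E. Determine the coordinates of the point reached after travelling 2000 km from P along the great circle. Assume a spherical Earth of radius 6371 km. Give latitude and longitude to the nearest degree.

Convert each endpoint to a unit vector on the sphere (x = cos φ cos λ, y = cos φ sin λ, z = sin φ).
The central angle between the endpoints is δ = arccos(p₁·p₂) ≈ 2.266 rad (129.8°). The total great-circle distance is δ·R ≈ 2.266 × 6371 ≈ 14437 km, so the target fraction is f = 2000/14437 ≈ 0.139.
Interpolate at f ≈ 0.139 with slerp weights a = sin((1−f)δ)/sin δ ≈ 1.209, b = sin(fδ)/sin δ ≈ 0.402.
p = a·p₁ + b·p₂ ≈ (-0.064, -0.994, 0.090); φ = arcsin(p_z) ≈ 5.15°, λ = atan2(p_y, p_x) ≈ -93.67°.

≈ lat 5°N, lon 94°W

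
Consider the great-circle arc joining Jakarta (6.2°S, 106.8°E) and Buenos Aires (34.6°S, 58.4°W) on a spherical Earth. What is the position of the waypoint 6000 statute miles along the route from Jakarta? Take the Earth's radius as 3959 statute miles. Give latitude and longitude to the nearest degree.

Write both endpoints as unit vectors p₁, p₂ with components (cos φ cos λ, cos φ sin λ, sin φ).
The central angle between the endpoints is δ = arccos(p₁·p₂) ≈ 2.389 rad (136.9°). The total great-circle distance is δ·R ≈ 2.389 × 3959 ≈ 9458 mi, so the target fraction is f = 6000/9458 ≈ 0.634.
Interpolate at f ≈ 0.634 with slerp weights a = sin((1−f)δ)/sin δ ≈ 1.121, b = sin(fδ)/sin δ ≈ 1.461.
p = a·p₁ + b·p₂ ≈ (0.308, 0.043, -0.950); φ = arcsin(p_z) ≈ -71.89°, λ = atan2(p_y, p_x) ≈ 7.97°.

≈ 72°S, 8°E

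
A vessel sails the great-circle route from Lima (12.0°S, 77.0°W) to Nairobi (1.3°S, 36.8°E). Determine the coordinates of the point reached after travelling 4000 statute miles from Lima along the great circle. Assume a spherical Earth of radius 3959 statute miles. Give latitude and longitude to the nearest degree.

≈ 12°S, 18°W

Write both endpoints as unit vectors p₁, p₂ with components (cos φ cos λ, cos φ sin λ, sin φ).
The central angle between the endpoints is δ = arccos(p₁·p₂) ≈ 1.971 rad (112.9°). The total great-circle distance is δ·R ≈ 1.971 × 3959 ≈ 7804 mi, so the target fraction is f = 4000/7804 ≈ 0.513.
Interpolate at f ≈ 0.513 with slerp weights a = sin((1−f)δ)/sin δ ≈ 0.890, b = sin(fδ)/sin δ ≈ 0.920.
p = a·p₁ + b·p₂ ≈ (0.932, -0.298, -0.206); φ = arcsin(p_z) ≈ -11.89°, λ = atan2(p_y, p_x) ≈ -17.70°.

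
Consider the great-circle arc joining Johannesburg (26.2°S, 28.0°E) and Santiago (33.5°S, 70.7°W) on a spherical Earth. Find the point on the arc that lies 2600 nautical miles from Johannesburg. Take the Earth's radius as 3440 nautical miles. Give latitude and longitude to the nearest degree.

≈ 42°S, 22°W

Convert each endpoint to a unit vector on the sphere (x = cos φ cos λ, y = cos φ sin λ, z = sin φ).
The central angle between the endpoints is δ = arccos(p₁·p₂) ≈ 1.440 rad (82.5°). The total great-circle distance is δ·R ≈ 1.440 × 3440 ≈ 4953 nmi, so the target fraction is f = 2600/4953 ≈ 0.525.
Interpolate at f ≈ 0.525 with slerp weights a = sin((1−f)δ)/sin δ ≈ 0.637, b = sin(fδ)/sin δ ≈ 0.692.
p = a·p₁ + b·p₂ ≈ (0.696, -0.276, -0.663); φ = arcsin(p_z) ≈ -41.55°, λ = atan2(p_y, p_x) ≈ -21.64°.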